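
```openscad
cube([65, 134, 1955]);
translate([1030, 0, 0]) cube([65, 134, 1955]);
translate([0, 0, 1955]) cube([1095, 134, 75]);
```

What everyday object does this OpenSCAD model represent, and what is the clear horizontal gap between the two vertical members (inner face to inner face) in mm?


A door frame. The clear opening width is 965 mm.

Two 1955 mm tall posts with a header on top — a door frame. The left jamb is 65 mm wide at x = 0; the right jamb starts at x = 1030. The clear opening is 1030 − 65 = 965 mm.


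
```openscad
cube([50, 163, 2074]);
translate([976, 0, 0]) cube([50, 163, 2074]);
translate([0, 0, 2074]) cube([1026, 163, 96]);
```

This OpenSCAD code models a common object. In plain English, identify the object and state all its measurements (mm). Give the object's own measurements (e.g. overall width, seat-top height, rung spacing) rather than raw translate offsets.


A door frame. The clear opening is 926 mm wide and 2074 mm high. Two 50 mm wide jambs, 163 mm deep, stand either side of the opening from the floor to the top of the opening. A 96 mm thick head sits across the top of both jambs, spanning the full outside width of the frame.


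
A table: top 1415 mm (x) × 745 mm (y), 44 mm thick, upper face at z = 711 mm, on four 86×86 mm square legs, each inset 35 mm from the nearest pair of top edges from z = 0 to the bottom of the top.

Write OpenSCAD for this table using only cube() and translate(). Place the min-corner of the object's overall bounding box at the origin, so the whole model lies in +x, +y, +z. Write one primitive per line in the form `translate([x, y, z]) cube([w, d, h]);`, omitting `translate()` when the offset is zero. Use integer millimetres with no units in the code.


// leg_h = 711 - 44 = 667
translate([0, 0, 667]) cube([1415, 745, 44]);
translate([35, 35, 0]) cube([86, 86, 667]);
translate([1294, 35, 0]) cube([86, 86, 667]);
translate([35, 624, 0]) cube([86, 86, 667]);
translate([1294, 624, 0]) cube([86, 86, 667]);


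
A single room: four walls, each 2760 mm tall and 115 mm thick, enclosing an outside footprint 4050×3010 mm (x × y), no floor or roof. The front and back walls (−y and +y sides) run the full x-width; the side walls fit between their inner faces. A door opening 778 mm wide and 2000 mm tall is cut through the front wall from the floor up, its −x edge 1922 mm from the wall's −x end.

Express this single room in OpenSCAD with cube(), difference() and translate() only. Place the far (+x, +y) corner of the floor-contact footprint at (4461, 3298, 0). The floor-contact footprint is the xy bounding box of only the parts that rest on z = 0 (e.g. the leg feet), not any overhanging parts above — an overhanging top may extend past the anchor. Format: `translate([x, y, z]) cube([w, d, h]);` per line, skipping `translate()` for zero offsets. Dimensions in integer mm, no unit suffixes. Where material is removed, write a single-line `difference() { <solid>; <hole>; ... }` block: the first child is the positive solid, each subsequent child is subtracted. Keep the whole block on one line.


difference() { translate([411, 288, 0]) cube([4050, 115, 2760]); translate([2333, 288, 0]) cube([778, 115, 2000]); }
translate([411, 3183, 0]) cube([4050, 115, 2760]);
translate([411, 403, 0]) cube([115, 2780, 2760]);
translate([4346, 403, 0]) cube([115, 2780, 2760]);


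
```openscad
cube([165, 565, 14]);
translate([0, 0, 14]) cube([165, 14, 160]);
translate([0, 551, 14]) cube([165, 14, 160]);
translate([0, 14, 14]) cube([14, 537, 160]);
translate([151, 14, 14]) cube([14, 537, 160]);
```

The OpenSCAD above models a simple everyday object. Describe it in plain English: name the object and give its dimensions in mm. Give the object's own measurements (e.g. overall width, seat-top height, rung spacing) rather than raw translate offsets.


An open-topped rectangular box: outside dimensions 165×565×174 mm, with a uniform wall and base thickness of 14 mm. The base is a full 165×565 slab on the floor; four walls sit on top of the base. The front and back walls (the −y and +y sides) span the full width; the two side walls fit between them.


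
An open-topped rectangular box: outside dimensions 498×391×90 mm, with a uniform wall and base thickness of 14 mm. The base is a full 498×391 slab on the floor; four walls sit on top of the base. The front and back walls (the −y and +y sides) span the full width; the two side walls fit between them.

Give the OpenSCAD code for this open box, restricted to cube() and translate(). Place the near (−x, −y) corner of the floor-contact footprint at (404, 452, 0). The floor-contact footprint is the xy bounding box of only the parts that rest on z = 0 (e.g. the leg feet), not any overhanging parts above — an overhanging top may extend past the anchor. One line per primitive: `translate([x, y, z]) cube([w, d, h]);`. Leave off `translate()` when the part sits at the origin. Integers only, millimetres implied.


translate([404, 452, 0]) cube([498, 391, 14]);
translate([404, 452, 14]) cube([498, 14, 76]);
translate([404, 829, 14]) cube([498, 14, 76]);
translate([404, 466, 14]) cube([14, 363, 76]);
translate([888, 466, 14]) cube([14, 363, 76]);


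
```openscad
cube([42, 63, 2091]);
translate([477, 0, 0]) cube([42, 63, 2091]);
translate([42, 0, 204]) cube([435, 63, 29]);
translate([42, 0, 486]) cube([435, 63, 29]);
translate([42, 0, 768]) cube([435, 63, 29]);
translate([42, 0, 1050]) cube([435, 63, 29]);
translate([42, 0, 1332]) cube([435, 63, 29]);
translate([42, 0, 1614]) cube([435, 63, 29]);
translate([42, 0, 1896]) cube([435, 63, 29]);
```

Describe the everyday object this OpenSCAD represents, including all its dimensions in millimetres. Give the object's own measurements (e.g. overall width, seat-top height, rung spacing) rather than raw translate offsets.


A straight ladder. Two 42×63 mm vertical rails, 2091 mm tall, stand 519 mm apart (outside-to-outside) with their front faces coplanar on the −y side. 7 rungs, each 63 mm deep and 29 mm tall, span between the inner faces of the rails, front faces flush with the rails. The lowest rung's underside is at z = 204 mm and rungs are spaced 282 mm apart (underside to underside).


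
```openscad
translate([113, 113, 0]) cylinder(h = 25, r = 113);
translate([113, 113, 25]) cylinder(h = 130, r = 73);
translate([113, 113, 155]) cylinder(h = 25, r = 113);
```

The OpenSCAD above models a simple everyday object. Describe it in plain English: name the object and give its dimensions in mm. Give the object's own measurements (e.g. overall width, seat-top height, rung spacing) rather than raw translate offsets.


A spool: two coaxial disc flanges of radius 113 mm and thickness 25 mm, joined by a core cylinder of radius 73 mm and height 130 mm. The lower flange rests on z = 0 and the three cylinders share a vertical axis.


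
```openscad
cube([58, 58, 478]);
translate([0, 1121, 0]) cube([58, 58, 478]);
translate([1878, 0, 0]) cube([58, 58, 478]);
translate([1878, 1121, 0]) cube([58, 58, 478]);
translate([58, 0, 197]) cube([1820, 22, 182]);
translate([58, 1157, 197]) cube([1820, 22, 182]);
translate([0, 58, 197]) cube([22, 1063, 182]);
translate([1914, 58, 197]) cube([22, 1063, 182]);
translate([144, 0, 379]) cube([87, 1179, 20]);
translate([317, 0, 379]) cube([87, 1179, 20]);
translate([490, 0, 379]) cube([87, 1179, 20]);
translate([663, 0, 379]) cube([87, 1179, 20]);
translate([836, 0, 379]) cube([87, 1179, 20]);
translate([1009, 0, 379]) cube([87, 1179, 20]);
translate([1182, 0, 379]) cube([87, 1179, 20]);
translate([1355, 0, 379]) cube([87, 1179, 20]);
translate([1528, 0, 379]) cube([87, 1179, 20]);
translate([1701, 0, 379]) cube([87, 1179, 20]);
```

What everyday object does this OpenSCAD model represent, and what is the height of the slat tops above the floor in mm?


A bed frame. The slat-top height is 399 mm.

Four posts, four rails, and a row of slats — a bed frame. Slats sit on the rails at z = 197 + 182 = 379; with slat thickness 20, the top is 399 mm.


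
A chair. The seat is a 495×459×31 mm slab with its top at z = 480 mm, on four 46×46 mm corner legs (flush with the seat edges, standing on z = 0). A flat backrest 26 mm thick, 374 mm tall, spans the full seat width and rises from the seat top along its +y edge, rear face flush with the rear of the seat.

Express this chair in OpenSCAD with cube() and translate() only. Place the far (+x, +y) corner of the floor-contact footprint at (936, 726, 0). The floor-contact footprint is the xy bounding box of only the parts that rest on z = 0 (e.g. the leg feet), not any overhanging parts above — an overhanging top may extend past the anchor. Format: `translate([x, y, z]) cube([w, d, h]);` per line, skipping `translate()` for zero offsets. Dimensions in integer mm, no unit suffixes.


// leg_h = 480 - 31 = 449
translate([441, 267, 449]) cube([495, 459, 31]);
translate([441, 267, 0]) cube([46, 46, 449]);
translate([890, 267, 0]) cube([46, 46, 449]);
translate([441, 680, 0]) cube([46, 46, 449]);
translate([890, 680, 0]) cube([46, 46, 449]);
translate([441, 700, 480]) cube([495, 26, 374]);


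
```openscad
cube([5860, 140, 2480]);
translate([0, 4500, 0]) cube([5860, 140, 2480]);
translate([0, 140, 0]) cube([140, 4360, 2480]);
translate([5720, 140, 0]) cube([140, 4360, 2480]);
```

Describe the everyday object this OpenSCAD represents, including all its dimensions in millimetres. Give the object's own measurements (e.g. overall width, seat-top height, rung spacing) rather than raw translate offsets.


The wall frame of a small rectangular building: four walls, each 2480 mm tall and 140 mm thick, enclosing a footprint 5860 mm (x) by 4640 mm (y) outside-to-outside, with no floor or roof. The front and back walls (the −y and +y sides) span the full width; the two side walls fit between them.


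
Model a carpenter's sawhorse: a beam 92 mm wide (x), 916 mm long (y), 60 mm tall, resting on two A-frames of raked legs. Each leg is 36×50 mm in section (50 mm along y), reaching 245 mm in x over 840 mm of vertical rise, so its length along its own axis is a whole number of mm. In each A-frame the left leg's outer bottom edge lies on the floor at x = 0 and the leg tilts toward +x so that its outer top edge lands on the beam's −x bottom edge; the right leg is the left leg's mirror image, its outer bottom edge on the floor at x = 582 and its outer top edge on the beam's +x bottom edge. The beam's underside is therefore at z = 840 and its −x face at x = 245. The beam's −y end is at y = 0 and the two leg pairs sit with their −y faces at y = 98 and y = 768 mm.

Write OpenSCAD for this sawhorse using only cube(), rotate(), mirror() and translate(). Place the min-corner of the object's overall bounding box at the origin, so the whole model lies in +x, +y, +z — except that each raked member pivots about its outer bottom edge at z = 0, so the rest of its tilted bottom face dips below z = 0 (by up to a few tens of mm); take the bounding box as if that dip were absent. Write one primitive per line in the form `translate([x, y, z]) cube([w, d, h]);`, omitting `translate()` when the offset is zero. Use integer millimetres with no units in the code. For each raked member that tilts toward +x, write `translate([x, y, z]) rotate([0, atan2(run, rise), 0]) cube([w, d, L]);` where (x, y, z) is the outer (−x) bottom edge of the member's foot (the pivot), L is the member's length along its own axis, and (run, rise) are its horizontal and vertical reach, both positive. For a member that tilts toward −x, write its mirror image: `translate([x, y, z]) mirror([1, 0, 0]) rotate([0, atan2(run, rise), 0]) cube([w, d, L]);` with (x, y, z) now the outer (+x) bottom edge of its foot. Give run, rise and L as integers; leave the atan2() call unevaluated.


translate([245, 0, 840]) cube([92, 916, 60]);
translate([0, 98, 0]) rotate([0, atan2(245, 840), 0]) cube([36, 50, 875]);
translate([582, 98, 0]) mirror([1, 0, 0]) rotate([0, atan2(245, 840), 0]) cube([36, 50, 875]);
translate([0, 768, 0]) rotate([0, atan2(245, 840), 0]) cube([36, 50, 875]);
translate([582, 768, 0]) mirror([1, 0, 0]) rotate([0, atan2(245, 840), 0]) cube([36, 50, 875]);


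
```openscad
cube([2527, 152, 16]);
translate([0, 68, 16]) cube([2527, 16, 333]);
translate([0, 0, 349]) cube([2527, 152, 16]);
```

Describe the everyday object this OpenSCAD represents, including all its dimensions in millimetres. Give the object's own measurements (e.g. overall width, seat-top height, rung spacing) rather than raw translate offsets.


An I-beam lying along x, 2527 mm long. Overall section height 365 mm. Two flanges 152 mm wide (y) and 16 mm thick, one on the floor and one at the top; a web 16 mm thick runs between them, centred on the flange width.


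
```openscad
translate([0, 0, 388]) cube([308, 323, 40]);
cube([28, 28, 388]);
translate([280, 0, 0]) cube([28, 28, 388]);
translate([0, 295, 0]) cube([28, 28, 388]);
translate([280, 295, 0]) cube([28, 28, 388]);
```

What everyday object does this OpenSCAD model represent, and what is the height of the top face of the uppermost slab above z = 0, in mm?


A stool. The seat height is 428 mm.

A 308×323×40 slab at z = 388 on four corner posts — a stool. The seat top is 388 + 40 = 428 mm.


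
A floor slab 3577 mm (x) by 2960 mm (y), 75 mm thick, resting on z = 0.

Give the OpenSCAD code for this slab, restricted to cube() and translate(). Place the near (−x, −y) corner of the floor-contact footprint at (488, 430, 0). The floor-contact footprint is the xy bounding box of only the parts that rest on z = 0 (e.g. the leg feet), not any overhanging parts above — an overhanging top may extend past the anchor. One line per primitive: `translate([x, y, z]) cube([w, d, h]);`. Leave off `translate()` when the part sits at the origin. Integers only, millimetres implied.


translate([488, 430, 0]) cube([3577, 2960, 75]);


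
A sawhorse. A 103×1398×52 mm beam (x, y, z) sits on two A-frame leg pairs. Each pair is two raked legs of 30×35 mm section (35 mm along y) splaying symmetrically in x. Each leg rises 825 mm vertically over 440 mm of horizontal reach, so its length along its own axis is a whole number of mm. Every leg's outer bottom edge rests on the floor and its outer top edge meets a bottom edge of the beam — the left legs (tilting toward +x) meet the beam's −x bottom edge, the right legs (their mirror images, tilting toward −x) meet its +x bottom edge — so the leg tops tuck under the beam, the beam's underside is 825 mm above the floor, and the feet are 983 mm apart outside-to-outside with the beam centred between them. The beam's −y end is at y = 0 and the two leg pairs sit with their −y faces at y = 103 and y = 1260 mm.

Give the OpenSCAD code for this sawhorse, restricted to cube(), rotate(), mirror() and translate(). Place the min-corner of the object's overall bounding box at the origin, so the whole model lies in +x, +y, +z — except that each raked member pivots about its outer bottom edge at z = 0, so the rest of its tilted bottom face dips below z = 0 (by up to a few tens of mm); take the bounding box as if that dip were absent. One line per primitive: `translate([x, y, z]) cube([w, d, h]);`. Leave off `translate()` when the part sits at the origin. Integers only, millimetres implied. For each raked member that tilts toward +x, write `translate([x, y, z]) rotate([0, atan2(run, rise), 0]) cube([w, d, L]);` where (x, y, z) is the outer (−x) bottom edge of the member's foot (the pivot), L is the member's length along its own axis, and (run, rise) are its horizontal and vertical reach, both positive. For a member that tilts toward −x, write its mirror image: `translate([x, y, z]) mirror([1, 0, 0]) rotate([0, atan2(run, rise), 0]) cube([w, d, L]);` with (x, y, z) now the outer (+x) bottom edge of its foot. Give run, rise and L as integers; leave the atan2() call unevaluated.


// leg length = √(440² + 825²) = 935
// right-leg outer foot x = 2·440 + 103 = 983
// beam min-corner = (440, 0, 825)
translate([440, 0, 825]) cube([103, 1398, 52]);
translate([0, 103, 0]) rotate([0, atan2(440, 825), 0]) cube([30, 35, 935]);
translate([983, 103, 0]) mirror([1, 0, 0]) rotate([0, atan2(440, 825), 0]) cube([30, 35, 935]);
translate([0, 1260, 0]) rotate([0, atan2(440, 825), 0]) cube([30, 35, 935]);
translate([983, 1260, 0]) mirror([1, 0, 0]) rotate([0, atan2(440, 825), 0]) cube([30, 35, 935]);


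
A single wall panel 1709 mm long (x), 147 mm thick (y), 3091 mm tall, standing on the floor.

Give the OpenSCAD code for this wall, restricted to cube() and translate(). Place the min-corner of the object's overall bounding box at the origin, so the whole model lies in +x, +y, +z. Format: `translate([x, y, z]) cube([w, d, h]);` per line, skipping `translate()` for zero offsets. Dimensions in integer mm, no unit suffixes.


cube([1709, 147, 3091]);


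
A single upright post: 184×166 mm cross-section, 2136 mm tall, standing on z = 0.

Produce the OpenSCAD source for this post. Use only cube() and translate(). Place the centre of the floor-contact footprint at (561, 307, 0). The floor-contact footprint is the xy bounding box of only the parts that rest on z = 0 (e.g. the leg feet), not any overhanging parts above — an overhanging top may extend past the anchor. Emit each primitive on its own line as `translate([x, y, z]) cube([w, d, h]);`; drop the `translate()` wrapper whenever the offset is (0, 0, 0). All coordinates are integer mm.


translate([469, 224, 0]) cube([184, 166, 2136]);


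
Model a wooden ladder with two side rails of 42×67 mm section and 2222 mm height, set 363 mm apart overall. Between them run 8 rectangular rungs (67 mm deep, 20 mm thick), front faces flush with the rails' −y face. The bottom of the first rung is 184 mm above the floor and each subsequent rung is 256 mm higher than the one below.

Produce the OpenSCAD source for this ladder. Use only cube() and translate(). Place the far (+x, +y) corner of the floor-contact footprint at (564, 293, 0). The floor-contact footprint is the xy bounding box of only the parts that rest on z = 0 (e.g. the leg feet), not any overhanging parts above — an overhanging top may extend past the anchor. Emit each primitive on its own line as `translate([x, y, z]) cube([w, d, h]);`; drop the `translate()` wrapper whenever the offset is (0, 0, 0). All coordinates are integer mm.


translate([201, 226, 0]) cube([42, 67, 2222]);
translate([522, 226, 0]) cube([42, 67, 2222]);
translate([243, 226, 184]) cube([279, 67, 20]);
translate([243, 226, 440]) cube([279, 67, 20]);
translate([243, 226, 696]) cube([279, 67, 20]);
translate([243, 226, 952]) cube([279, 67, 20]);
translate([243, 226, 1208]) cube([279, 67, 20]);
translate([243, 226, 1464]) cube([279, 67, 20]);
translate([243, 226, 1720]) cube([279, 67, 20]);
translate([243, 226, 1976]) cube([279, 67, 20]);


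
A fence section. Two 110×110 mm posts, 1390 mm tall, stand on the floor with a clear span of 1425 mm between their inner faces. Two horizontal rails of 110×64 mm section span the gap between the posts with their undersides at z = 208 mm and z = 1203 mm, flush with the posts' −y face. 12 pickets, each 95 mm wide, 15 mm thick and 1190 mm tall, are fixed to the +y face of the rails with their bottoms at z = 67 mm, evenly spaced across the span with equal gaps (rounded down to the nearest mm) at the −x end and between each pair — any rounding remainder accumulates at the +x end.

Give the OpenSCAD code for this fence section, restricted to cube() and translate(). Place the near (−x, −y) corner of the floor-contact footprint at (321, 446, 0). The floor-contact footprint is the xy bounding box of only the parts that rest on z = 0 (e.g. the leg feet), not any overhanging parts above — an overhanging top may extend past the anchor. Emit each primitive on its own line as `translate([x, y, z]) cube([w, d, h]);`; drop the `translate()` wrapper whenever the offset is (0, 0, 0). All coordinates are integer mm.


translate([321, 446, 0]) cube([110, 110, 1390]);
translate([1856, 446, 0]) cube([110, 110, 1390]);
translate([431, 446, 208]) cube([1425, 110, 64]);
translate([431, 446, 1203]) cube([1425, 110, 64]);
translate([452, 556, 67]) cube([95, 15, 1190]);
translate([568, 556, 67]) cube([95, 15, 1190]);
translate([684, 556, 67]) cube([95, 15, 1190]);
translate([800, 556, 67]) cube([95, 15, 1190]);
translate([916, 556, 67]) cube([95, 15, 1190]);
translate([1032, 556, 67]) cube([95, 15, 1190]);
translate([1148, 556, 67]) cube([95, 15, 1190]);
translate([1264, 556, 67]) cube([95, 15, 1190]);
translate([1380, 556, 67]) cube([95, 15, 1190]);
translate([1496, 556, 67]) cube([95, 15, 1190]);
translate([1612, 556, 67]) cube([95, 15, 1190]);
translate([1728, 556, 67]) cube([95, 15, 1190]);


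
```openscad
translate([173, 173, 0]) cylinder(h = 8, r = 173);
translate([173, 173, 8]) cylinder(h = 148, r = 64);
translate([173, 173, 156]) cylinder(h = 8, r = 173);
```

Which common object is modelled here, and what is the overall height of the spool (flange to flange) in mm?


A spool. The overall height is 164 mm.

Three coaxial cylinders, large–small–large — a spool. Two 8 mm flanges and a 148 mm core give 8 + 148 + 8 = 164 mm.


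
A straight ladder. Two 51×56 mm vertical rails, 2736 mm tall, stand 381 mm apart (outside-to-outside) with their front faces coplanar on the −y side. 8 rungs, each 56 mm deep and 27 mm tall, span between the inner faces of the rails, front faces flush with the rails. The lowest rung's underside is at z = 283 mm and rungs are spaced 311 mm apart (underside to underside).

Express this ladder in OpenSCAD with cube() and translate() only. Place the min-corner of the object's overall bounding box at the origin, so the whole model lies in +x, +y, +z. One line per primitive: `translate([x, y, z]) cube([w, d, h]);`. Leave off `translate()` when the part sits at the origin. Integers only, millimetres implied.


cube([51, 56, 2736]);
translate([330, 0, 0]) cube([51, 56, 2736]);
translate([51, 0, 283]) cube([279, 56, 27]);
translate([51, 0, 594]) cube([279, 56, 27]);
translate([51, 0, 905]) cube([279, 56, 27]);
translate([51, 0, 1216]) cube([279, 56, 27]);
translate([51, 0, 1527]) cube([279, 56, 27]);
translate([51, 0, 1838]) cube([279, 56, 27]);
translate([51, 0, 2149]) cube([279, 56, 27]);
translate([51, 0, 2460]) cube([279, 56, 27]);


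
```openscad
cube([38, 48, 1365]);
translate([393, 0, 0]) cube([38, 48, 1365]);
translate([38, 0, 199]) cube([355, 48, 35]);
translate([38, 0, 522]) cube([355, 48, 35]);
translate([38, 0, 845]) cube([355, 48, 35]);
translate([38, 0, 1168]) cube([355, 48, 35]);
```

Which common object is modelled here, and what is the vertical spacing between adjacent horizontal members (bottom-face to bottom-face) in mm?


A ladder. The rung spacing is 323 mm.

Two tall 38×48 posts with 4 short bars between them — a ladder. Adjacent rungs sit at z = 199 and z = 522, so the spacing is 522 − 199 = 323 mm.


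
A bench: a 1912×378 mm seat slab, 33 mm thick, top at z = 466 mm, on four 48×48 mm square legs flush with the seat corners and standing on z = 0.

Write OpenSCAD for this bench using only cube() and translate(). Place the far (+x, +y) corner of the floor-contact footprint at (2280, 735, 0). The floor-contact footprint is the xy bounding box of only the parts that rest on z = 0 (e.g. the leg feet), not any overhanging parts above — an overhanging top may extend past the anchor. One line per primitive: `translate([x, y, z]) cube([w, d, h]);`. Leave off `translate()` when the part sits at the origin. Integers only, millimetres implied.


translate([368, 357, 433]) cube([1912, 378, 33]);
translate([368, 357, 0]) cube([48, 48, 433]);
translate([368, 687, 0]) cube([48, 48, 433]);
translate([2232, 357, 0]) cube([48, 48, 433]);
translate([2232, 687, 0]) cube([48, 48, 433]);


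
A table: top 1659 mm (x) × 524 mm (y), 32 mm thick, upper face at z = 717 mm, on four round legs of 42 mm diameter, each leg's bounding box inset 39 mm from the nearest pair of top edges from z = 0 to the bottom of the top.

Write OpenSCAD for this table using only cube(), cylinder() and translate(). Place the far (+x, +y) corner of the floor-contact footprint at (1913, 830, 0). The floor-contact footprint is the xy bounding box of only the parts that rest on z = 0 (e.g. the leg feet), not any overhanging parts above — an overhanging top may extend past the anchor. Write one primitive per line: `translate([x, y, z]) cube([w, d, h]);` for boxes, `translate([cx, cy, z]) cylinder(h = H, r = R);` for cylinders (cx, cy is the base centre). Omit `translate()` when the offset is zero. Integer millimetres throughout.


translate([293, 345, 685]) cube([1659, 524, 32]);
translate([353, 405, 0]) cylinder(h = 685, r = 21);
translate([1892, 405, 0]) cylinder(h = 685, r = 21);
translate([353, 809, 0]) cylinder(h = 685, r = 21);
translate([1892, 809, 0]) cylinder(h = 685, r = 21);


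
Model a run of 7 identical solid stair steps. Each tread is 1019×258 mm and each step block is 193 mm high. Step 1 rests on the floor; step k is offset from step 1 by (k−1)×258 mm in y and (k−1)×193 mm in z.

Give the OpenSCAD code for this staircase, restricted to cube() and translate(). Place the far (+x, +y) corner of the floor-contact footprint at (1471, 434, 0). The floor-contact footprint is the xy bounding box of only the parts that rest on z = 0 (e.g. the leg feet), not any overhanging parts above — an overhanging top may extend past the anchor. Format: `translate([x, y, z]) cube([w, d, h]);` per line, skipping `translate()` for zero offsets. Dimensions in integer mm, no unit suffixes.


translate([452, 176, 0]) cube([1019, 258, 193]);
translate([452, 434, 193]) cube([1019, 258, 193]);
translate([452, 692, 386]) cube([1019, 258, 193]);
translate([452, 950, 579]) cube([1019, 258, 193]);
translate([452, 1208, 772]) cube([1019, 258, 193]);
translate([452, 1466, 965]) cube([1019, 258, 193]);
translate([452, 1724, 1158]) cube([1019, 258, 193]);


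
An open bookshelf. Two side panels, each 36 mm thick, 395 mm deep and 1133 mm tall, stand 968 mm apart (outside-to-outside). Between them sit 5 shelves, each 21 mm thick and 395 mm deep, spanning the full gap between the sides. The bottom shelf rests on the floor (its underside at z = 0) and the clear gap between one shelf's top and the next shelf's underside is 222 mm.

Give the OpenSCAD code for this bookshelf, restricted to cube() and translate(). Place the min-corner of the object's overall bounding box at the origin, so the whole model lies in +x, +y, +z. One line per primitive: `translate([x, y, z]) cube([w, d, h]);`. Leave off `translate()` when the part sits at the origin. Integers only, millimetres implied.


cube([36, 395, 1133]);
translate([932, 0, 0]) cube([36, 395, 1133]);
translate([36, 0, 0]) cube([896, 395, 21]);
translate([36, 0, 243]) cube([896, 395, 21]);
translate([36, 0, 486]) cube([896, 395, 21]);
translate([36, 0, 729]) cube([896, 395, 21]);
translate([36, 0, 972]) cube([896, 395, 21]);


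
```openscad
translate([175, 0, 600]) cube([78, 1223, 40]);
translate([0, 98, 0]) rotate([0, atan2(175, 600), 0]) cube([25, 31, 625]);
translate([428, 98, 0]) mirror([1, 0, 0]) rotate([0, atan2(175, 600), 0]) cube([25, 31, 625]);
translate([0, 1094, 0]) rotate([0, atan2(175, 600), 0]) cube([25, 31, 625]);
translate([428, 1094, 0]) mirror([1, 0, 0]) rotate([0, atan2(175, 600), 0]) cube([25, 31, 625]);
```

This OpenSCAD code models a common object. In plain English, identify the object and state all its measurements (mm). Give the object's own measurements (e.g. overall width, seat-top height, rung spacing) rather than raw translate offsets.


A sawhorse. A 78×1223×40 mm beam (x, y, z) sits on two A-frame leg pairs. Each pair is two raked legs of 25×31 mm section (31 mm along y) splaying symmetrically in x. Each leg rises 600 mm vertically over 175 mm of horizontal reach and is 625 mm long along its own axis. Every leg's outer bottom edge rests on the floor and its outer top edge meets a bottom edge of the beam — the left legs (tilting toward +x) meet the beam's −x bottom edge, the right legs (their mirror images, tilting toward −x) meet its +x bottom edge — so the leg tops tuck under the beam, the beam's underside is 600 mm above the floor, and the feet are 428 mm apart outside-to-outside with the beam centred between them. The two leg pairs are set in 98 mm from either end of the beam.


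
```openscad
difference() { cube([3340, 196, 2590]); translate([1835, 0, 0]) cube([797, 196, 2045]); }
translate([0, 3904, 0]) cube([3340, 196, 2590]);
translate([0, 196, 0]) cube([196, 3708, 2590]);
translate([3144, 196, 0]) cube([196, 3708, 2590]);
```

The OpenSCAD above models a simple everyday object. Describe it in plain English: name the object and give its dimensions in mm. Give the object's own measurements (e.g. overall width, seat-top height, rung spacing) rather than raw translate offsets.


A single room: four walls, each 2590 mm tall and 196 mm thick, enclosing an outside footprint 3340×4100 mm (x × y), no floor or roof. The front and back walls (−y and +y sides) run the full x-width; the side walls fit between their inner faces. A door opening 797 mm wide and 2045 mm tall is cut through the front wall from the floor up, its −x edge 1835 mm from the wall's −x end.


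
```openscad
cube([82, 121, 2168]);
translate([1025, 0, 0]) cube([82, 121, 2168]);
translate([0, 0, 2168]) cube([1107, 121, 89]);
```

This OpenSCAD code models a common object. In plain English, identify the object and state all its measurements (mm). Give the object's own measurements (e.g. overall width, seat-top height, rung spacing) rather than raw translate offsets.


A door frame. The clear opening is 943 mm wide and 2168 mm high. Two 82 mm wide jambs, 121 mm deep, stand either side of the opening from the floor to the top of the opening. A 89 mm thick head sits across the top of both jambs, spanning the full outside width of the frame.


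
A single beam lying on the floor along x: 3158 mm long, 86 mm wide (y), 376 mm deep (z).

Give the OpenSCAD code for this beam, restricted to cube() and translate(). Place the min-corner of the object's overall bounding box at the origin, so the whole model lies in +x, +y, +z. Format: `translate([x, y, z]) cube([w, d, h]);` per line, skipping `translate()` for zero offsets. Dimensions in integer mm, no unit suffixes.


cube([3158, 86, 376]);


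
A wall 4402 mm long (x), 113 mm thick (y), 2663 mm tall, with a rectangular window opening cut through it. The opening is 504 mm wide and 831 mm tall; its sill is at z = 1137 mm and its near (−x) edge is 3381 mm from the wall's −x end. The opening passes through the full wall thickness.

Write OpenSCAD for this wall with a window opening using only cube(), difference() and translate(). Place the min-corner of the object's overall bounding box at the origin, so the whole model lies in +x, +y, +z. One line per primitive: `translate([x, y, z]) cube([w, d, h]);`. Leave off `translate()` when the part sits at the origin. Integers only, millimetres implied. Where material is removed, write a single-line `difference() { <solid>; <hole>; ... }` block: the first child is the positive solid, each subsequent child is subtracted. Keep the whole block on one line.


difference() { cube([4402, 113, 2663]); translate([3381, 0, 1137]) cube([504, 113, 831]); }


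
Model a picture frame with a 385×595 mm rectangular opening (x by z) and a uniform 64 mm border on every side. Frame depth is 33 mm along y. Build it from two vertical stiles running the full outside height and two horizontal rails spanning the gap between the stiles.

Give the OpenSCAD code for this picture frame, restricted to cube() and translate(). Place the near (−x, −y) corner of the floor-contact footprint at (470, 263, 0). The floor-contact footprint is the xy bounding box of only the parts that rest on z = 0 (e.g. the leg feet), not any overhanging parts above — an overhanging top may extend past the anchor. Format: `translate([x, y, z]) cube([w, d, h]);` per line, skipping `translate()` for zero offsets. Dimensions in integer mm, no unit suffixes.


translate([470, 263, 0]) cube([64, 33, 723]);
translate([919, 263, 0]) cube([64, 33, 723]);
translate([534, 263, 0]) cube([385, 33, 64]);
translate([534, 263, 659]) cube([385, 33, 64]);


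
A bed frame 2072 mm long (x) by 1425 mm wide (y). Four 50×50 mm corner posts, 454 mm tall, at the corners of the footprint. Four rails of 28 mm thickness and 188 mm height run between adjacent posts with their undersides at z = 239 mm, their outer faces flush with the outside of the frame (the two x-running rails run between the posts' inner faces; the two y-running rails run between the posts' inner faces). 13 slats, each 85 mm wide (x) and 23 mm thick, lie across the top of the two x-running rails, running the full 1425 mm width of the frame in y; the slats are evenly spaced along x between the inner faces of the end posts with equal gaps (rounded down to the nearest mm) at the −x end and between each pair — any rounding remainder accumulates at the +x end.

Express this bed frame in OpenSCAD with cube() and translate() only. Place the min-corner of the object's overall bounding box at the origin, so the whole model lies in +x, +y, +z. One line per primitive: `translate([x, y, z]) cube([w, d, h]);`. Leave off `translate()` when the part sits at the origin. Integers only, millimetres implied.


cube([50, 50, 454]);
translate([0, 1375, 0]) cube([50, 50, 454]);
translate([2022, 0, 0]) cube([50, 50, 454]);
translate([2022, 1375, 0]) cube([50, 50, 454]);
translate([50, 0, 239]) cube([1972, 28, 188]);
translate([50, 1397, 239]) cube([1972, 28, 188]);
translate([0, 50, 239]) cube([28, 1325, 188]);
translate([2044, 50, 239]) cube([28, 1325, 188]);
translate([111, 0, 427]) cube([85, 1425, 23]);
translate([257, 0, 427]) cube([85, 1425, 23]);
translate([403, 0, 427]) cube([85, 1425, 23]);
translate([549, 0, 427]) cube([85, 1425, 23]);
translate([695, 0, 427]) cube([85, 1425, 23]);
translate([841, 0, 427]) cube([85, 1425, 23]);
translate([987, 0, 427]) cube([85, 1425, 23]);
translate([1133, 0, 427]) cube([85, 1425, 23]);
translate([1279, 0, 427]) cube([85, 1425, 23]);
translate([1425, 0, 427]) cube([85, 1425, 23]);
translate([1571, 0, 427]) cube([85, 1425, 23]);
translate([1717, 0, 427]) cube([85, 1425, 23]);
translate([1863, 0, 427]) cube([85, 1425, 23]);


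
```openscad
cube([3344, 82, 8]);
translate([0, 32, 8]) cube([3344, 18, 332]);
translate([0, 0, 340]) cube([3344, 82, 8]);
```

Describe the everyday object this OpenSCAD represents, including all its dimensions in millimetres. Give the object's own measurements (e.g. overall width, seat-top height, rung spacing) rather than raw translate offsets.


An I-beam lying along x, 3344 mm long. Overall section height 348 mm. Two flanges 82 mm wide (y) and 8 mm thick, one on the floor and one at the top; a web 18 mm thick runs between them, centred on the flange width.


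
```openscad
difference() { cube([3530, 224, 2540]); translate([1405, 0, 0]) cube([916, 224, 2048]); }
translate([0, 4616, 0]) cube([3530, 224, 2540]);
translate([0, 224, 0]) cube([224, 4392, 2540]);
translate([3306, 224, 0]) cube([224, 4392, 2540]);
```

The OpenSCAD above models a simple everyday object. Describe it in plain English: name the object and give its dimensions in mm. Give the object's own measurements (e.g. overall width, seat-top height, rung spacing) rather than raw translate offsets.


A single room: four walls, each 2540 mm tall and 224 mm thick, enclosing an outside footprint 3530×4840 mm (x × y), no floor or roof. The front and back walls (−y and +y sides) run the full x-width; the side walls fit between their inner faces. A door opening 916 mm wide and 2048 mm tall is cut through the front wall from the floor up, its −x edge 1405 mm from the wall's −x end.


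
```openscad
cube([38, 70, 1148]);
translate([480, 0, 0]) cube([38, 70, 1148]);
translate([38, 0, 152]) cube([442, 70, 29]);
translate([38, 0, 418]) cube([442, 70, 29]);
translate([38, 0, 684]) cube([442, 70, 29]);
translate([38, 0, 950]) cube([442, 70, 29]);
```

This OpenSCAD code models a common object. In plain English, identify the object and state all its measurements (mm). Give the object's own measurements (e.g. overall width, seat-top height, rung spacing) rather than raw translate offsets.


A straight ladder. Two 38×70 mm vertical rails, 1148 mm tall, stand 518 mm apart (outside-to-outside) with their front faces coplanar on the −y side. 4 rungs, each 70 mm deep and 29 mm tall, span between the inner faces of the rails, front faces flush with the rails. The lowest rung's underside is at z = 152 mm and rungs are spaced 266 mm apart (underside to underside).


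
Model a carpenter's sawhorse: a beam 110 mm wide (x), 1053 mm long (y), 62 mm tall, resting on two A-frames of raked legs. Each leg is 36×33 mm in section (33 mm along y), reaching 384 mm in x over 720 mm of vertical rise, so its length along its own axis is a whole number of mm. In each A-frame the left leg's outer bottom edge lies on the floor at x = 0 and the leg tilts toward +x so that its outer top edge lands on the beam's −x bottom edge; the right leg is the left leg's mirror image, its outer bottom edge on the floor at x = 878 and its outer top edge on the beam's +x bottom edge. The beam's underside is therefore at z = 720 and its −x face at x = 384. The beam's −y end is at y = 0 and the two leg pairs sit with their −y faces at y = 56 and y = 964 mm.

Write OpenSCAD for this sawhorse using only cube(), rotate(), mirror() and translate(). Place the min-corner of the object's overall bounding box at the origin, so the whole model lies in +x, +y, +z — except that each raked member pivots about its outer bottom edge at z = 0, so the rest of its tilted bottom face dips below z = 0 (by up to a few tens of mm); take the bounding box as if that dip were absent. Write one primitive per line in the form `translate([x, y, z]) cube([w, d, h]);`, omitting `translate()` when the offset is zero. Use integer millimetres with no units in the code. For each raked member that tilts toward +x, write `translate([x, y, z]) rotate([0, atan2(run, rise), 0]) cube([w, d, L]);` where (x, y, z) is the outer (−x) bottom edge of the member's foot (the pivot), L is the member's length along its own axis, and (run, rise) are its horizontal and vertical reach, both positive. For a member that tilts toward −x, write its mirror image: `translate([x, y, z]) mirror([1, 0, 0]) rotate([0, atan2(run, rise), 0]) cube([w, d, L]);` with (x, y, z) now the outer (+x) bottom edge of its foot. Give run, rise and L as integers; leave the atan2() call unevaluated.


// leg length = √(384² + 720²) = 816
// right-leg outer foot x = 2·384 + 110 = 878
// beam min-corner = (384, 0, 720)
translate([384, 0, 720]) cube([110, 1053, 62]);
translate([0, 56, 0]) rotate([0, atan2(384, 720), 0]) cube([36, 33, 816]);
translate([878, 56, 0]) mirror([1, 0, 0]) rotate([0, atan2(384, 720), 0]) cube([36, 33, 816]);
translate([0, 964, 0]) rotate([0, atan2(384, 720), 0]) cube([36, 33, 816]);
translate([878, 964, 0]) mirror([1, 0, 0]) rotate([0, atan2(384, 720), 0]) cube([36, 33, 816]);


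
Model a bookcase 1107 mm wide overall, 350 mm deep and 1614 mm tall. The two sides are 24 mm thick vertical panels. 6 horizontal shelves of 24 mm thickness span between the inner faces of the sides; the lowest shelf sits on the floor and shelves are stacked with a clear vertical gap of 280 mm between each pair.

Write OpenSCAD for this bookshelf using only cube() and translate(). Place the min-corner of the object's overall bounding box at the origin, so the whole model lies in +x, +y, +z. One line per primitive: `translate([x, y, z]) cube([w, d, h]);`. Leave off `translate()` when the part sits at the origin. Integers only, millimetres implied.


cube([24, 350, 1614]);
translate([1083, 0, 0]) cube([24, 350, 1614]);
translate([24, 0, 0]) cube([1059, 350, 24]);
translate([24, 0, 304]) cube([1059, 350, 24]);
translate([24, 0, 608]) cube([1059, 350, 24]);
translate([24, 0, 912]) cube([1059, 350, 24]);
translate([24, 0, 1216]) cube([1059, 350, 24]);
translate([24, 0, 1520]) cube([1059, 350, 24]);
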